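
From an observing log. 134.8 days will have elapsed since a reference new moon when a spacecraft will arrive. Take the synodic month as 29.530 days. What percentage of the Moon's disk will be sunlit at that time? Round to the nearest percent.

134.8 d spans 4 complete synodic months (4 × 29.530 = 118.12 d) plus 16.68 d.
The Moon has covered 16.68/29.530 of its cycle, so θ ≈ 360° × 16.68/29.530 = 203.3°.
Illuminated fraction = (1 − cos 203.3°)/2 = (1 − (-0.918))/2 ≈ 0.959, so 96%.

96%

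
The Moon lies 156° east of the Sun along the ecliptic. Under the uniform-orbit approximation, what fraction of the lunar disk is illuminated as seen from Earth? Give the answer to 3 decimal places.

0.957

cos 156° = (-0.914), so f = (1 − (-0.914))/2 = 0.957.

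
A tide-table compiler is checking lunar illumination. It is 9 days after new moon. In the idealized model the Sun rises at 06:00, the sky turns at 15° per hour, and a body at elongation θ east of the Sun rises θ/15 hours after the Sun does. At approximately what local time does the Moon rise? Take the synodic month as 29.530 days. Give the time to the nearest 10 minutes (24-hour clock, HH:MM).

Phase angle: θ = 360°·(9 d)/(29.530 d) = 109.7°.
Delay after the Sun = 109.7° / (15°/h) ≈ 7.31 h.
06:00 + 7.315 h ≈ 13:19 → 13:20 to the nearest ten minutes.

13:20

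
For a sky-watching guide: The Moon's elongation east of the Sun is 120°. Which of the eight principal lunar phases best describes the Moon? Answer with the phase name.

120° lies in the waxing gibbous sector of the 8-phase cycle.

waxing gibbous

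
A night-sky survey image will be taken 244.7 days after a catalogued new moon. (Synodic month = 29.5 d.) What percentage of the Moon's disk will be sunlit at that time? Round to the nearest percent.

64%

244.7 d spans 8 complete synodic months (8 × 29.5 = 236.00 d) plus 8.70 d.
The Moon has covered 8.70/29.5 of its cycle, so θ ≈ 360° × 8.70/29.5 = 106.2°.
cos 106.2° = (-0.278), so f = (1 − (-0.278))/2 = 0.639, so 64%.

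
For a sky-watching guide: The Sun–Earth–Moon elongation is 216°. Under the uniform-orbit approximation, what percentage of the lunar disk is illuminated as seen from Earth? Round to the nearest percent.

cos 216° = (-0.809), so f = (1 − (-0.809))/2 = 0.905, i.e. 90%.

90%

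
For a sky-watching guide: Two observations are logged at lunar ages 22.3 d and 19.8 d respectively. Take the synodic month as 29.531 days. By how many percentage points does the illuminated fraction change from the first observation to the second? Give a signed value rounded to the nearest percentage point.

First observation: θ = 360°·22.3/29.531 = 271.8°, so f = 0.484.
Second observation: θ = 241.4°, f = 0.740.
Δf = 0.740 − 0.484 = +0.256, i.e. +26 pp.

+26 pp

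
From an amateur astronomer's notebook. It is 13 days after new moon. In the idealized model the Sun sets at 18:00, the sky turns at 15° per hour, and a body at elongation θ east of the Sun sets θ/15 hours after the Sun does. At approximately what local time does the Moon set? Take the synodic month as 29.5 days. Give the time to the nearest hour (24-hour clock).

The Moon has covered 13/29.5 of its cycle, so θ ≈ 360° × 13/29.5 = 158.6°.
The Moon trails the Sun by θ/15 = 158.6/15 ≈ 10.58 hours.
18:00 + 10.58 h ≈ 04:35 → 05:00 to the nearest hour.

05:00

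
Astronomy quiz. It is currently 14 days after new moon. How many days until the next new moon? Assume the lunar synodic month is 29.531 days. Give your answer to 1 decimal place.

15.5 days

The next new moon completes the synodic month: 29.531 − 14 = 15.531 days.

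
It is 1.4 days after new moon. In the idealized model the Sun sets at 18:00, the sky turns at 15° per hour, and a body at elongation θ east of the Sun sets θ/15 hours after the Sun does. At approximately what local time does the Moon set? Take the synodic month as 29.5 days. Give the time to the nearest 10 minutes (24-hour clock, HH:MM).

19:10

The Moon has covered 1.4/29.5 of its cycle, so θ ≈ 360° × 1.4/29.5 = 17.1°.
The Moon trails the Sun by θ/15 = 17.1/15 ≈ 1.14 hours.
18:00 + 1.139 h ≈ 19:08 → 19:10 to the nearest ten minutes.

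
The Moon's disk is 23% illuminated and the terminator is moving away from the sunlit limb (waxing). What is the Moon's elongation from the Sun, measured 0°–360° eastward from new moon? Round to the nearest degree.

Invert f = (1 − cos θ)/2 to get cos θ = 1 − 2(0.23) = 0.540, hence θ₀ = arccos 0.540 = 57.3°.
Waxing ⇒ before full, so θ = 57.3°.

57°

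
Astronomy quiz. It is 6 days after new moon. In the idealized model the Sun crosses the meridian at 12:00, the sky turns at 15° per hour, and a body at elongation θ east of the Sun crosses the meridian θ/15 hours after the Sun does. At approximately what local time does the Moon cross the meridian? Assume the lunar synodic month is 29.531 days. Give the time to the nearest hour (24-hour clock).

17:00

Phase angle: θ = 360°·(6 d)/(29.531 d) = 73.1°.
The Moon trails the Sun by θ/15 = 73.1/15 ≈ 4.88 hours.
12:00 + 4.88 h ≈ 16:53 → 17:00 to the nearest hour.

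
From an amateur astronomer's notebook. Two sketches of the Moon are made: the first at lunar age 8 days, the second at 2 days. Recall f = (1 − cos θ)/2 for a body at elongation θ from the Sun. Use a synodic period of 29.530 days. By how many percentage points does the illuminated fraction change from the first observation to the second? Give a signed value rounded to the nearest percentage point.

θ₁ = 360° × 8/29.530 = 97.5°, f₁ = (1 − cos θ₁)/2 = 0.566.
θ₂ = 360° × 2/29.530 = 24.4°, f₂ = (1 − cos θ₂)/2 = 0.045.
Change = f₂ − f₁ = -0.521 → -52 percentage points.

-52 percentage points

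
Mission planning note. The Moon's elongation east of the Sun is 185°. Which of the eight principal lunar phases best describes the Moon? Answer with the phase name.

full moon

185° lies in the full moon sector of the 8-phase cycle.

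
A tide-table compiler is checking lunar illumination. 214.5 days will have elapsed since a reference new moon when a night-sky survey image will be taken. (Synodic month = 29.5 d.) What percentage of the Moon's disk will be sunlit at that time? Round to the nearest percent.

214.5/29.5 = 7.271 lunations, so 7 complete cycles and 8.00 d into the next.
The Moon has covered 8.00/29.5 of its cycle, so θ ≈ 360° × 8.00/29.5 = 97.6°.
Illuminated fraction = (1 − cos 97.6°)/2 = (1 − (-0.133))/2 ≈ 0.566, so 57%.

57%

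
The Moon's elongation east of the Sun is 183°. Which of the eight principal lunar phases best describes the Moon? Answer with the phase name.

183° lies in the full moon sector of the 8-phase cycle.

full moon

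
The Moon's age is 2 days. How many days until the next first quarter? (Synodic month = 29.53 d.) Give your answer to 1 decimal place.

First quarter occurs at elongation 90°, i.e. at age 29.53 × 90/360 = 7.383 d.
So 5.383 days remain (7.383 − 2).

5.4 days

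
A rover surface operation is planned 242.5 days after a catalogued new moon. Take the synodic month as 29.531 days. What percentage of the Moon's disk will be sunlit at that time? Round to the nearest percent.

242.5 d spans 8 complete synodic months (8 × 29.531 = 236.25 d) plus 6.25 d.
Elongation θ = 360° × 6.25/29.531 ≈ 76.2°.
Illuminated fraction = (1 − cos 76.2°)/2 = (1 − 0.238)/2 ≈ 0.381, so 38%.

38%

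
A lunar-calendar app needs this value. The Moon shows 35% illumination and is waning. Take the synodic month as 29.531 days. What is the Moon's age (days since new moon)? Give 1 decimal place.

cos θ = 1 − 2f = 0.300, giving a principal value of 72.5°.
A waning Moon lies in 180°–360°, so θ = 360° − 72.5° = 287.5°.
Age = 29.531 × 287.5°/360° ≈ 23.58 days.

23.6 days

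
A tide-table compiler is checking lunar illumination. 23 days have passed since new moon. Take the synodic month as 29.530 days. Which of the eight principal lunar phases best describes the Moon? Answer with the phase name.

last quarter

At 23/29.530 of the cycle, θ ≈ 280° — the last quarter range.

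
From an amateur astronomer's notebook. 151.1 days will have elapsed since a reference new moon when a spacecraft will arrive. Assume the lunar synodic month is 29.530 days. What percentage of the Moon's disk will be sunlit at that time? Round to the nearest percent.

Reduce mod P: 151.1 − 5×29.530 = 3.45 d into the current lunation.
Elongation θ = 360° × 3.45/29.530 ≈ 42.1°.
cos 42.1° = 0.742, so f = (1 − 0.742)/2 = 0.129, so 13%.

13%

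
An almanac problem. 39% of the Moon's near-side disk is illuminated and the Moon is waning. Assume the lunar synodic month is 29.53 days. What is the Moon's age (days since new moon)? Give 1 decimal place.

23.2 days

cos θ = 1 − 2f = 0.220, giving a principal value of 77.3°.
Waning ⇒ past full, so θ = 360° − 77.3° = 282.7°.
At 360°/29.53 d per day, 282.7° corresponds to 23.19 days.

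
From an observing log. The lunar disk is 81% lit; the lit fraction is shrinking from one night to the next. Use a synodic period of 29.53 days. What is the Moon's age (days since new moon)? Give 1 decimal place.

Invert f = (1 − cos θ)/2 to get cos θ = 1 − 2(0.81) = -0.620, hence θ₀ = arccos -0.620 = 128.3°.
A waning Moon lies in 180°–360°, so θ = 360° − 128.3° = 231.7°.
That fraction of the synodic month is 231.7/360 × 29.53 d ≈ 19.00 d.

19.0 days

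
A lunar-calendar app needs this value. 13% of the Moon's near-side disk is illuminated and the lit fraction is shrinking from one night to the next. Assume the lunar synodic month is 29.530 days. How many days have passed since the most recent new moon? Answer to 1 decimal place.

26.1 days

Invert f = (1 − cos θ)/2 to get cos θ = 1 − 2(0.13) = 0.740, hence θ₀ = arccos 0.740 = 42.3°.
A waning Moon lies in 180°–360°, so θ = 360° − 42.3° = 317.7°.
That fraction of the synodic month is 317.7/360 × 29.530 d ≈ 26.06 d.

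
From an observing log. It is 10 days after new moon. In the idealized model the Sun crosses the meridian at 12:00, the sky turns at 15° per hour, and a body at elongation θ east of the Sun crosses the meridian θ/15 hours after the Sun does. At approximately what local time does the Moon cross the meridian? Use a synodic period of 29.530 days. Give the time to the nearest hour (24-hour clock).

20:00

Elongation θ = 360° × 10/29.530 ≈ 121.9°.
At 15° of sky rotation per hour, 121.9° corresponds to a 8.13 h lag.
12:00 + 8.13 h ≈ 20:08 → 20:00 to the nearest hour.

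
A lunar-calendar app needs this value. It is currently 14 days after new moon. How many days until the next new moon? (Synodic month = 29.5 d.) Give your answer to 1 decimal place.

15.5 days

One full lunation from the last new moon is 29.5 d; remaining = 29.5 − 14 = 15.500 d.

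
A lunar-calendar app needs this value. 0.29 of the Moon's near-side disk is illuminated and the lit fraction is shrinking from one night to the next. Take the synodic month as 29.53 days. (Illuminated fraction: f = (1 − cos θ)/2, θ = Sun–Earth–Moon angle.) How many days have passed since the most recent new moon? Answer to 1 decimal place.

24.2 days

Invert f = (1 − cos θ)/2 to get cos θ = 1 − 2(0.29) = 0.420, hence θ₀ = arccos 0.420 = 65.2°.
A waning Moon lies in 180°–360°, so θ = 360° − 65.2° = 294.8°.
Age = 29.53 × 294.8°/360° ≈ 24.18 days.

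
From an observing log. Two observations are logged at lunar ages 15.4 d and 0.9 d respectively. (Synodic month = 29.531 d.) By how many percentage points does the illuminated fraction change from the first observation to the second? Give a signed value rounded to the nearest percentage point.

First observation: θ = 360°·15.4/29.531 = 187.7°, so f = 0.995.
Second observation: θ = 11.0°, f = 0.009.
Δf = 0.009 − 0.995 = -0.986, i.e. -99 pp.

-99 pp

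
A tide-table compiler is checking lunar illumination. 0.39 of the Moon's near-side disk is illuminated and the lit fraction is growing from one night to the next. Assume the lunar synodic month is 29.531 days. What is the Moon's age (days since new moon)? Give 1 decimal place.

6.3 days

From f = (1 − cos θ)/2: cos θ = 1 − 2×0.39 = 0.220; arccos → 77.3°.
Before full moon the principal value applies: θ = 77.3°.
That fraction of the synodic month is 77.3/360 × 29.531 d ≈ 6.34 d.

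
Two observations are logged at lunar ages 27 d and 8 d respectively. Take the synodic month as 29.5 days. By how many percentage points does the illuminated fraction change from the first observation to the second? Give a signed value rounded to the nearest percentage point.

+50 pp

θ₁ = 360° × 27/29.5 = 329.5°, f₁ = (1 − cos θ₁)/2 = 0.069.
θ₂ = 360° × 8/29.5 = 97.6°, f₂ = (1 − cos θ₂)/2 = 0.566.
Change = f₂ − f₁ = +0.497 → +50 percentage points.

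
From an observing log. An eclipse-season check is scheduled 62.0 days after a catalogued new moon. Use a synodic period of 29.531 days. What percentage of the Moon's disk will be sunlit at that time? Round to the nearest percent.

Reduce mod P: 62.0 − 2×29.531 = 2.94 d into the current lunation.
The Moon has covered 2.94/29.531 of its cycle, so θ ≈ 360° × 2.94/29.531 = 35.8°.
With cos θ = 0.811, the lit fraction is (1 − 0.811)/2 ≈ 0.095, so 9%.

9%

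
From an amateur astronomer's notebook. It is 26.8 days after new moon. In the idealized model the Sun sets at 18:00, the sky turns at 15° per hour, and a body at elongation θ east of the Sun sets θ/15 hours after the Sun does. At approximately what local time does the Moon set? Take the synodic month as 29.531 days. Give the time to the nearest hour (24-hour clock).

16:00

Phase angle: θ = 360°·(26.8 d)/(29.531 d) = 326.7°.
At 15° of sky rotation per hour, 326.7° corresponds to a 21.78 h lag.
18:00 + 21.78 h ≈ 15:47 → 16:00 to the nearest hour.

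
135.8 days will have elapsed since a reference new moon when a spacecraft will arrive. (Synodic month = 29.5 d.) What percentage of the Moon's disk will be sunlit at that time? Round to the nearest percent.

90%

135.8/29.5 = 4.603 lunations, so 4 complete cycles and 17.80 d into the next.
Elongation θ = 360° × 17.80/29.5 ≈ 217.2°.
Illuminated fraction = (1 − cos 217.2°)/2 = (1 − (-0.796))/2 ≈ 0.898, so 90%.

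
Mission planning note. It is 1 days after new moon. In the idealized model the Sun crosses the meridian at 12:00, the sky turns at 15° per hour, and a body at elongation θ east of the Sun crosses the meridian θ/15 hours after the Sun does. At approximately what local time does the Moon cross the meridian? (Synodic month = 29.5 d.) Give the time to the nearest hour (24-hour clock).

13:00

The Moon has covered 1/29.5 of its cycle, so θ ≈ 360° × 1/29.5 = 12.2°.
Delay after the Sun = 12.2° / (15°/h) ≈ 0.81 h.
12:00 + 0.81 h ≈ 12:49 → 13:00 to the nearest hour.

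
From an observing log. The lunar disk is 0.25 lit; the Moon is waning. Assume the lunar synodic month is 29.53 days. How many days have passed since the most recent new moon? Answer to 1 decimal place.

cos θ = 1 − 2f = 0.500, giving a principal value of 60.0°.
A waning Moon lies in 180°–360°, so θ = 360° − 60.0° = 300.0°.
Age = 29.53 × 300.0°/360° ≈ 24.61 days.

24.6 days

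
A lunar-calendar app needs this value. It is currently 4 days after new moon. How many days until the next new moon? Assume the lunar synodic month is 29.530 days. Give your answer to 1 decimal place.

25.5 days

The next new moon completes the synodic month: 29.530 − 4 = 25.530 days.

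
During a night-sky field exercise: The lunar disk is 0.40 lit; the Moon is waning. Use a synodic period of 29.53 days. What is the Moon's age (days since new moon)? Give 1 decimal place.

From f = (1 − cos θ)/2: cos θ = 1 − 2×0.40 = 0.200; arccos → 78.5°.
A waning Moon lies in 180°–360°, so θ = 360° − 78.5° = 281.5°.
At 360°/29.53 d per day, 281.5° corresponds to 23.09 days.

23.1 days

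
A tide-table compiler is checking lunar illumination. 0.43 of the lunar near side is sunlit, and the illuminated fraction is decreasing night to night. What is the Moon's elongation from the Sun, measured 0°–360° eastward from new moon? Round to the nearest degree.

278°

Invert f = (1 − cos θ)/2 to get cos θ = 1 − 2(0.43) = 0.140, hence θ₀ = arccos 0.140 = 82.0°.
Since the Moon is past full (waning), take the reflex angle: θ = 360° − 82.0° = 278.0°.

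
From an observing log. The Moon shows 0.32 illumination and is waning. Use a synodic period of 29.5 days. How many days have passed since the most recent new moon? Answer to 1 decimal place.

23.9 days

Invert f = (1 − cos θ)/2 to get cos θ = 1 − 2(0.32) = 0.360, hence θ₀ = arccos 0.360 = 68.9°.
Since the Moon is past full (waning), take the reflex angle: θ = 360° − 68.9° = 291.1°.
That fraction of the synodic month is 291.1/360 × 29.5 d ≈ 23.85 d.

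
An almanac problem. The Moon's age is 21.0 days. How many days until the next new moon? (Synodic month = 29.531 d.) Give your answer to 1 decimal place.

One full lunation from the last new moon is 29.531 d; remaining = 29.531 − 21.0 = 8.531 d.

8.5 days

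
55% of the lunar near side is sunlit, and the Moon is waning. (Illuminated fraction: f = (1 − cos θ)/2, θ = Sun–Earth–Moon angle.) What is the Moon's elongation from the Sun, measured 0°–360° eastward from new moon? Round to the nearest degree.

264°

From f = (1 − cos θ)/2: cos θ = 1 − 2×0.55 = -0.100; arccos → 95.7°.
Since the Moon is past full (waning), take the reflex angle: θ = 360° − 95.7° = 264.3°.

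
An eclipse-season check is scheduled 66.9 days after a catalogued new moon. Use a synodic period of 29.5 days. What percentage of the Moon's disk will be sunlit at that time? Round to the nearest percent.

Reduce mod P: 66.9 − 2×29.5 = 7.90 d into the current lunation.
Elongation θ = 360° × 7.90/29.5 ≈ 96.4°.
cos 96.4° = (-0.112), so f = (1 − (-0.112))/2 = 0.556, so 56%.

56%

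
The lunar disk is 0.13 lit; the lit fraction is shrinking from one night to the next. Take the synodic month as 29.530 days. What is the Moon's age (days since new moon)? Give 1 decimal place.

cos θ = 1 − 2f = 0.740, giving a principal value of 42.3°.
Since the Moon is past full (waning), take the reflex angle: θ = 360° − 42.3° = 317.7°.
At 360°/29.530 d per day, 317.7° corresponds to 26.06 days.

26.1 days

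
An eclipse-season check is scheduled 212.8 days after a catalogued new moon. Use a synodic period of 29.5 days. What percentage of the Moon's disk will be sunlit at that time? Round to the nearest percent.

39%

212.8/29.5 = 7.214 lunations, so 7 complete cycles and 6.30 d into the next.
Phase angle: θ = 360°·(6.30 d)/(29.5 d) = 76.9°.
cos 76.9° = 0.227, so f = (1 − 0.227)/2 = 0.387, so 39%.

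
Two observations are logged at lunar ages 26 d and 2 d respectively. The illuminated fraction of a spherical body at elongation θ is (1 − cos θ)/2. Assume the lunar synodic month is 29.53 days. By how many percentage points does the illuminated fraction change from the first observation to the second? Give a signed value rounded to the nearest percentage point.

θ₁ = 360° × 26/29.53 = 317.0°, f₁ = (1 − cos θ₁)/2 = 0.135.
θ₂ = 360° × 2/29.53 = 24.4°, f₂ = (1 − cos θ₂)/2 = 0.045.
Change = f₂ − f₁ = -0.090 → -9 percentage points.

-9 pp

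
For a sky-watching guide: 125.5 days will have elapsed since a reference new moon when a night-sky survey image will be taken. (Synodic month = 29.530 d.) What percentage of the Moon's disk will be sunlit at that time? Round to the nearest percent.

Reduce mod P: 125.5 − 4×29.530 = 7.38 d into the current lunation.
Elongation θ = 360° × 7.38/29.530 ≈ 90.0°.
Illuminated fraction = (1 − cos 90.0°)/2 = (1 − 0.001)/2 ≈ 0.500, so 50%.

50%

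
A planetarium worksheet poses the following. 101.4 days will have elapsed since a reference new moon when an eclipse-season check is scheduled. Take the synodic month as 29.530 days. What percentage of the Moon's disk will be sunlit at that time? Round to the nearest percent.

96%

101.4/29.530 = 3.434 lunations, so 3 complete cycles and 12.81 d into the next.
Elongation θ = 360° × 12.81/29.530 ≈ 156.2°.
With cos θ = (-0.915), the lit fraction is (1 − (-0.915))/2 ≈ 0.957, so 96%.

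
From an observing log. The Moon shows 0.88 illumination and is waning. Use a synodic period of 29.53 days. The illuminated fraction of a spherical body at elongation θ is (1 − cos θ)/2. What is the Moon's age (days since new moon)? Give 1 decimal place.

From f = (1 − cos θ)/2: cos θ = 1 − 2×0.88 = -0.760; arccos → 139.5°.
A waning Moon lies in 180°–360°, so θ = 360° − 139.5° = 220.5°.
At 360°/29.53 d per day, 220.5° corresponds to 18.09 days.

18.1 days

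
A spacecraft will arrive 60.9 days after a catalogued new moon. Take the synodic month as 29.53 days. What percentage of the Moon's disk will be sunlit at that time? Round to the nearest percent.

4%

60.9/29.53 = 2.062 lunations, so 2 complete cycles and 1.84 d into the next.
Elongation θ = 360° × 1.84/29.53 ≈ 22.4°.
cos 22.4° = 0.924, so f = (1 − 0.924)/2 = 0.038, so 4%.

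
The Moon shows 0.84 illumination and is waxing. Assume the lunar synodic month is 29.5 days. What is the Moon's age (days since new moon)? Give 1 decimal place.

10.9 days

From f = (1 − cos θ)/2: cos θ = 1 − 2×0.84 = -0.680; arccos → 132.8°.
Before full moon the principal value applies: θ = 132.8°.
That fraction of the synodic month is 132.8/360 × 29.5 d ≈ 10.89 d.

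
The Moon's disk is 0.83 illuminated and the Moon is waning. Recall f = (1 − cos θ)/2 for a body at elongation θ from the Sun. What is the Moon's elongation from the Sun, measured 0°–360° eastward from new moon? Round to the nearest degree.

229°

From f = (1 − cos θ)/2: cos θ = 1 − 2×0.83 = -0.660; arccos → 131.3°.
Since the Moon is past full (waning), take the reflex angle: θ = 360° − 131.3° = 228.7°.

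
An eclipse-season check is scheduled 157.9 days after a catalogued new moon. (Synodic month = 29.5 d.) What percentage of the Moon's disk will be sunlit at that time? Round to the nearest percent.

80%

157.9 d spans 5 complete synodic months (5 × 29.5 = 147.50 d) plus 10.40 d.
Elongation θ = 360° × 10.40/29.5 ≈ 126.9°.
cos 126.9° = (-0.601), so f = (1 − (-0.601))/2 = 0.800, so 80%.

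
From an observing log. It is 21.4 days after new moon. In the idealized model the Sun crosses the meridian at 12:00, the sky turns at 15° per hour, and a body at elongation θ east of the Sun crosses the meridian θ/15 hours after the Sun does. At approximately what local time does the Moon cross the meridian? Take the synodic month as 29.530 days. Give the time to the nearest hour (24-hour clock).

Elongation θ = 360° × 21.4/29.530 ≈ 260.9°.
The Moon trails the Sun by θ/15 = 260.9/15 ≈ 17.39 hours.
12:00 + 17.39 h ≈ 05:24 → 05:00 to the nearest hour.

05:00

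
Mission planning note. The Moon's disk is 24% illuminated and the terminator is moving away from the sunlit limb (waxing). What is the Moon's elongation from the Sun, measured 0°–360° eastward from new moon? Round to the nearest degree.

Invert f = (1 − cos θ)/2 to get cos θ = 1 − 2(0.24) = 0.520, hence θ₀ = arccos 0.520 = 58.7°.
Before full moon the principal value applies: θ = 58.7°.

59°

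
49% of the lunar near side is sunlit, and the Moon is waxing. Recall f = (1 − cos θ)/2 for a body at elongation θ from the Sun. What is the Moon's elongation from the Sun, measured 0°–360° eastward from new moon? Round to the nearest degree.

cos θ = 1 − 2f = 0.020, giving a principal value of 88.9°.
Waxing ⇒ before full, so θ = 88.9°.

89°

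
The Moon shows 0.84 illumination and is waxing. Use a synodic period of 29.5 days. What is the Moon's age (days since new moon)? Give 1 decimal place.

10.9 days

From f = (1 − cos θ)/2: cos θ = 1 − 2×0.84 = -0.680; arccos → 132.8°.
The Moon is waxing (0°–180°), so θ = 132.8° directly.
That fraction of the synodic month is 132.8/360 × 29.5 d ≈ 10.89 d.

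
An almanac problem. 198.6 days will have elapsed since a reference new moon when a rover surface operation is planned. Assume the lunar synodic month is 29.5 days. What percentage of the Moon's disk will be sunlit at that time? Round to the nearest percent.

198.6 d spans 6 complete synodic months (6 × 29.5 = 177.00 d) plus 21.60 d.
The Moon has covered 21.60/29.5 of its cycle, so θ ≈ 360° × 21.60/29.5 = 263.6°.
With cos θ = (-0.112), the lit fraction is (1 − (-0.112))/2 ≈ 0.556, so 56%.

56%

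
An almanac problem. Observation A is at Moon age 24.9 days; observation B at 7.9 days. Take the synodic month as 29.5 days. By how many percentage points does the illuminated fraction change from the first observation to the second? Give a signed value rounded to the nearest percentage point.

First observation: θ = 360°·24.9/29.5 = 303.9°, so f = 0.221.
Second observation: θ = 96.4°, f = 0.556.
Δf = 0.556 − 0.221 = +0.334, i.e. +33 pp.

+33 percentage points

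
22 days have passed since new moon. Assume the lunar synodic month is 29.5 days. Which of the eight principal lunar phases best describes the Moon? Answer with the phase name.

θ ≈ 360° × 22/29.5 = 268°, which falls in the last quarter sector.

last quarter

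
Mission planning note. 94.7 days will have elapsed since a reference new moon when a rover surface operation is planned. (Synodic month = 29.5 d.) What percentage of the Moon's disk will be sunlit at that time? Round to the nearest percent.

94.7 d spans 3 complete synodic months (3 × 29.5 = 88.50 d) plus 6.20 d.
The Moon has covered 6.20/29.5 of its cycle, so θ ≈ 360° × 6.20/29.5 = 75.7°.
Illuminated fraction = (1 − cos 75.7°)/2 = (1 − 0.248)/2 ≈ 0.376, so 38%.

38%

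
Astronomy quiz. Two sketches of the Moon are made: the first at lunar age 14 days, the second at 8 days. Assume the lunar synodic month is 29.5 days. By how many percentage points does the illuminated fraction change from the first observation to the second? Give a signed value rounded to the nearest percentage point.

-43 percentage points

θ₁ = 360° × 14/29.5 = 170.8°, f₁ = (1 − cos θ₁)/2 = 0.994.
θ₂ = 360° × 8/29.5 = 97.6°, f₂ = (1 − cos θ₂)/2 = 0.566.
Change = f₂ − f₁ = -0.427 → -43 percentage points.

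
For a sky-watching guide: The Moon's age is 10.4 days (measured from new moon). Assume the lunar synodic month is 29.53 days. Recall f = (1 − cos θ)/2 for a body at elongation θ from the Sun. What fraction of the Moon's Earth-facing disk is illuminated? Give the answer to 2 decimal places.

0.80

Phase angle: θ = 360°·(10.4 d)/(29.53 d) = 126.8°.
Illuminated fraction = (1 − cos 126.8°)/2 = (1 − (-0.599))/2 ≈ 0.799.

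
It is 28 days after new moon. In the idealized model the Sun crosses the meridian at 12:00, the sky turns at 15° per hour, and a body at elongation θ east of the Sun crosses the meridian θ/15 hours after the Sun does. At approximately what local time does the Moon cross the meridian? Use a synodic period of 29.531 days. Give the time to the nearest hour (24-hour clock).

The Moon has covered 28/29.531 of its cycle, so θ ≈ 360° × 28/29.531 = 341.3°.
The Moon trails the Sun by θ/15 = 341.3/15 ≈ 22.76 hours.
12:00 + 22.76 h ≈ 10:45 → 11:00 to the nearest hour.

11:00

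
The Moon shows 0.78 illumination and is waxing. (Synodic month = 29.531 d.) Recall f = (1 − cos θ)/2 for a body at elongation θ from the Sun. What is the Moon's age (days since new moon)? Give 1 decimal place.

Invert f = (1 − cos θ)/2 to get cos θ = 1 − 2(0.78) = -0.560, hence θ₀ = arccos -0.560 = 124.1°.
The Moon is waxing (0°–180°), so θ = 124.1° directly.
At 360°/29.531 d per day, 124.1° corresponds to 10.18 days.

10.2 days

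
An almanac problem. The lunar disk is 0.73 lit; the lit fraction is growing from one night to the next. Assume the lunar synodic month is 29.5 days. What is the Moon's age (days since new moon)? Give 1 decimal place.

9.6 days

Invert f = (1 − cos θ)/2 to get cos θ = 1 − 2(0.73) = -0.460, hence θ₀ = arccos -0.460 = 117.4°.
The Moon is waxing (0°–180°), so θ = 117.4° directly.
At 360°/29.5 d per day, 117.4° corresponds to 9.62 days.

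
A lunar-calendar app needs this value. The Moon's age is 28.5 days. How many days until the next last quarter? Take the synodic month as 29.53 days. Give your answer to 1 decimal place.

23.2 days

Last quarter is 0.75 of the way through the cycle: age 0.75 × 29.53 = 22.148 d.
Already past this cycle's last quarter; the next is at 22.148 + 29.53 = 51.678 d, so 51.678 − 28.5 = 23.178 days.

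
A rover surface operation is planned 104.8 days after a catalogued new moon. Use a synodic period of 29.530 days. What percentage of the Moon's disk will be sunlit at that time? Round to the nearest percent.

98%

104.8 d spans 3 complete synodic months (3 × 29.530 = 88.59 d) plus 16.21 d.
The Moon has covered 16.21/29.530 of its cycle, so θ ≈ 360° × 16.21/29.530 = 197.6°.
With cos θ = (-0.953), the lit fraction is (1 − (-0.953))/2 ≈ 0.977, so 98%.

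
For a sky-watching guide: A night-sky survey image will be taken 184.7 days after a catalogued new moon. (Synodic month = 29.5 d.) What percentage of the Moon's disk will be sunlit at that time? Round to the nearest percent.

Reduce mod P: 184.7 − 6×29.5 = 7.70 d into the current lunation.
Phase angle: θ = 360°·(7.70 d)/(29.5 d) = 94.0°.
Illuminated fraction = (1 − cos 94.0°)/2 = (1 − (-0.069))/2 ≈ 0.535, so 53%.

53%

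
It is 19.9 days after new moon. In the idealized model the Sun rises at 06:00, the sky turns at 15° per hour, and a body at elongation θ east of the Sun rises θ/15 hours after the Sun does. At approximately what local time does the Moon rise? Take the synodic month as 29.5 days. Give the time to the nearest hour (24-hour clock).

Elongation θ = 360° × 19.9/29.5 ≈ 242.8°.
Delay after the Sun = 242.8° / (15°/h) ≈ 16.19 h.
06:00 + 16.19 h ≈ 22:11 → 22:00 to the nearest hour.

22:00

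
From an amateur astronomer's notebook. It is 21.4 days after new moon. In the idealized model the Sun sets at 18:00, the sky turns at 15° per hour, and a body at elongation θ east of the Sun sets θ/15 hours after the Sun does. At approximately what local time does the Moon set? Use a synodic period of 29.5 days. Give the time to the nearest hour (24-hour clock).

11:00

Phase angle: θ = 360°·(21.4 d)/(29.5 d) = 261.2°.
The Moon trails the Sun by θ/15 = 261.2/15 ≈ 17.41 hours.
18:00 + 17.41 h ≈ 11:25 → 11:00 to the nearest hour.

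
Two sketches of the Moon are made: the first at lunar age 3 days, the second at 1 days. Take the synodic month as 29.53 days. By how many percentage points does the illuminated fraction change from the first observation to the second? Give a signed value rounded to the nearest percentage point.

First observation: θ = 360°·3/29.53 = 36.6°, so f = 0.098.
Second observation: θ = 12.2°, f = 0.011.
Δf = 0.011 − 0.098 = -0.087, i.e. -9 pp.

-9 percentage points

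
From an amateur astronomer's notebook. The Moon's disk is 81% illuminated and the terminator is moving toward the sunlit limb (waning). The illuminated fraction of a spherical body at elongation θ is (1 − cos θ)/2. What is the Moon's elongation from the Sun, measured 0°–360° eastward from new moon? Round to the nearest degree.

232°

Invert f = (1 − cos θ)/2 to get cos θ = 1 − 2(0.81) = -0.620, hence θ₀ = arccos -0.620 = 128.3°.
Waning ⇒ past full, so θ = 360° − 128.3° = 231.7°.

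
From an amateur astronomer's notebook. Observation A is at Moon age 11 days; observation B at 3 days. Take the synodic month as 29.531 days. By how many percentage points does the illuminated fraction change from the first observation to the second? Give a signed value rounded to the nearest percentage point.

θ₁ = 360° × 11/29.531 = 134.1°, f₁ = (1 − cos θ₁)/2 = 0.848.
θ₂ = 360° × 3/29.531 = 36.6°, f₂ = (1 − cos θ₂)/2 = 0.098.
Change = f₂ − f₁ = -0.749 → -75 percentage points.

-75 percentage points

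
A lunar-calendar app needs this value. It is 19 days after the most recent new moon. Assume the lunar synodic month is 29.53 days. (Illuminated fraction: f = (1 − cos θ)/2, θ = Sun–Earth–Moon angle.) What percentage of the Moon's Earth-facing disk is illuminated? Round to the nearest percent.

81%

Elongation θ = 360° × 19/29.53 ≈ 231.6°.
Illuminated fraction = (1 − cos 231.6°)/2 = (1 − (-0.621))/2 ≈ 0.810, so 81%.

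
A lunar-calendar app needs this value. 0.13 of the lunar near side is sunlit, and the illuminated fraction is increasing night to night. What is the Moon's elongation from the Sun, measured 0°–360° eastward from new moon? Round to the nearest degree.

Invert f = (1 − cos θ)/2 to get cos θ = 1 − 2(0.13) = 0.740, hence θ₀ = arccos 0.740 = 42.3°.
The Moon is waxing (0°–180°), so θ = 42.3° directly.

42°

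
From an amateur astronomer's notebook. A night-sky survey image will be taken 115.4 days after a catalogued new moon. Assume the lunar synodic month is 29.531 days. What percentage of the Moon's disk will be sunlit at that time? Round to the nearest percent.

8%

115.4/29.531 = 3.908 lunations, so 3 complete cycles and 26.81 d into the next.
Phase angle: θ = 360°·(26.81 d)/(29.531 d) = 326.8°.
Illuminated fraction = (1 − cos 326.8°)/2 = (1 − 0.837)/2 ≈ 0.082, so 8%.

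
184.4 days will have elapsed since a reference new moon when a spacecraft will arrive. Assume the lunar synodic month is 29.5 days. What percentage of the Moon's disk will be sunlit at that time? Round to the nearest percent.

184.4 d spans 6 complete synodic months (6 × 29.5 = 177.00 d) plus 7.40 d.
Phase angle: θ = 360°·(7.40 d)/(29.5 d) = 90.3°.
Illuminated fraction = (1 − cos 90.3°)/2 = (1 − (-0.005))/2 ≈ 0.503, so 50%.

50%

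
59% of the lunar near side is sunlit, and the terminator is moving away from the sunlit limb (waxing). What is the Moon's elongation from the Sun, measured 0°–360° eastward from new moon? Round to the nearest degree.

Invert f = (1 − cos θ)/2 to get cos θ = 1 − 2(0.59) = -0.180, hence θ₀ = arccos -0.180 = 100.4°.
Waxing ⇒ before full, so θ = 100.4°.

100°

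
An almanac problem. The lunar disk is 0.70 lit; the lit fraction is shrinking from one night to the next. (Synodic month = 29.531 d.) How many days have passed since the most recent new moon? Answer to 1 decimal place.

20.2 days

From f = (1 − cos θ)/2: cos θ = 1 − 2×0.70 = -0.400; arccos → 113.6°.
Waning ⇒ past full, so θ = 360° − 113.6° = 246.4°.
That fraction of the synodic month is 246.4/360 × 29.531 d ≈ 20.21 d.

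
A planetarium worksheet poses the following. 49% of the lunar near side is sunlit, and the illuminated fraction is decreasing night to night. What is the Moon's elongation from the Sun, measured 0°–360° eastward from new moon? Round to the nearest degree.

271°

From f = (1 − cos θ)/2: cos θ = 1 − 2×0.49 = 0.020; arccos → 88.9°.
A waning Moon lies in 180°–360°, so θ = 360° − 88.9° = 271.1°.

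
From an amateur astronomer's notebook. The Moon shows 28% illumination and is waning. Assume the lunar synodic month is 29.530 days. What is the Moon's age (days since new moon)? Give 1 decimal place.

24.3 days

From f = (1 − cos θ)/2: cos θ = 1 − 2×0.28 = 0.440; arccos → 63.9°.
Waning ⇒ past full, so θ = 360° − 63.9° = 296.1°.
At 360°/29.530 d per day, 296.1° corresponds to 24.29 days.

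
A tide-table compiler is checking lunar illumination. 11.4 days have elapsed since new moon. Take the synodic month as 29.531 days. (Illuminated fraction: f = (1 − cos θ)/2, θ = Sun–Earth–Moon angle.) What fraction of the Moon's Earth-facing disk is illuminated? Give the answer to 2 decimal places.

Elongation θ = 360° × 11.4/29.531 ≈ 139.0°.
With cos θ = (-0.754), the lit fraction is (1 − (-0.754))/2 ≈ 0.877.

0.88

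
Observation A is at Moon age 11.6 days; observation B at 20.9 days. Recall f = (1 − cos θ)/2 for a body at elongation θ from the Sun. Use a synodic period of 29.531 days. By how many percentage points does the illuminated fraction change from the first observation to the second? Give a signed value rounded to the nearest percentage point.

-26 pp

θ₁ = 360° × 11.6/29.531 = 141.4°, f₁ = (1 − cos θ₁)/2 = 0.891.
θ₂ = 360° × 20.9/29.531 = 254.8°, f₂ = (1 − cos θ₂)/2 = 0.631.
Change = f₂ − f₁ = -0.260 → -26 percentage points.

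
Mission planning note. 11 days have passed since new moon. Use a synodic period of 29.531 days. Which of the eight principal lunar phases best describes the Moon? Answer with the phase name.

waxing gibbous

θ ≈ 360° × 11/29.531 = 134°, which falls in the waxing gibbous sector.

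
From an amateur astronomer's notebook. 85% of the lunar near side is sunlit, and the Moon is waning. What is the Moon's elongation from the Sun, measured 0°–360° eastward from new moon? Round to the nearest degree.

Invert f = (1 − cos θ)/2 to get cos θ = 1 − 2(0.85) = -0.700, hence θ₀ = arccos -0.700 = 134.4°.
Waning ⇒ past full, so θ = 360° − 134.4° = 225.6°.

226°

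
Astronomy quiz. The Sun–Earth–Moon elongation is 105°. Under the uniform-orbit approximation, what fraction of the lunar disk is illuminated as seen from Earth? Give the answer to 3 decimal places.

0.629

f = (1 − cos 105°)/2 = (1 − (-0.259))/2 ≈ 0.629.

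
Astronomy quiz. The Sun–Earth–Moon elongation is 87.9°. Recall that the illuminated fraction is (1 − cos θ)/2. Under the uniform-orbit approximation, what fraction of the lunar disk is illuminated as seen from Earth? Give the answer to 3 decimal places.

0.482

cos 87.9° = 0.037, so f = (1 − 0.037)/2 = 0.482.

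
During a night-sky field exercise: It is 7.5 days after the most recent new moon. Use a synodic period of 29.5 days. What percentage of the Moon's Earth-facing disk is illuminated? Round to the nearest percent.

The Moon has covered 7.5/29.5 of its cycle, so θ ≈ 360° × 7.5/29.5 = 91.5°.
cos 91.5° = (-0.027), so f = (1 − (-0.027))/2 = 0.513, so 51%.

51%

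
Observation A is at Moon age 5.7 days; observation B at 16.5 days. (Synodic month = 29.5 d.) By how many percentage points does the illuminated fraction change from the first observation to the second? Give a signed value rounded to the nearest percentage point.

+64 percentage points

First observation: θ = 360°·5.7/29.5 = 69.6°, so f = 0.325.
Second observation: θ = 201.4°, f = 0.966.
Δf = 0.966 − 0.325 = +0.640, i.e. +64 pp.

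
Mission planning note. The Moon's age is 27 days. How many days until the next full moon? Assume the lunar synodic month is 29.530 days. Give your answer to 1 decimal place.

Full moon is 0.5 of the way through the cycle: age 0.5 × 29.530 = 14.765 d.
Already past this cycle's full moon; the next is at 14.765 + 29.530 = 44.295 d, so 44.295 − 27 = 17.295 days.

17.3 days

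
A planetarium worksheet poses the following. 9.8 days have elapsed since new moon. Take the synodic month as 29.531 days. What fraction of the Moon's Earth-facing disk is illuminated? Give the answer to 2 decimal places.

0.75

Phase angle: θ = 360°·(9.8 d)/(29.531 d) = 119.5°.
Illuminated fraction = (1 − cos 119.5°)/2 = (1 − (-0.492))/2 ≈ 0.746.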